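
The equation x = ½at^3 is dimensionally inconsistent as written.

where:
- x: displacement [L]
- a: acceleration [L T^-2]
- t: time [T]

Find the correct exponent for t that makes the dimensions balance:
The exponent of t should be 2: x = ½at^2

The LHS x has dimensions [L]; t has dimensions [T].
As written, the RHS ½at^3 (exponent 3 on t) has dimensions [L T], which does not match.
With exponent 2, the RHS ½at^2 has dimensions [L], matching the LHS.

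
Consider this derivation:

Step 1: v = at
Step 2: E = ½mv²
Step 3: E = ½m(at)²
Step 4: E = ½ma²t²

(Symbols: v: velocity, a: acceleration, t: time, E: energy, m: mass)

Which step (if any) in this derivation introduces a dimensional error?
No step introduces an error — all steps are dimensionally consistent.

Step 1: v = at → LHS [L T^-1], RHS [L T^-1] ✓
Step 2: E = ½mv² → LHS [L^2 M T^-2], RHS [L^2 M T^-2] ✓
Step 3: E = ½m(at)² → LHS [L^2 M T^-2], RHS [L^2 M T^-2] ✓
Step 4: E = ½ma²t² → LHS [L^2 M T^-2], RHS [L^2 M T^-2] ✓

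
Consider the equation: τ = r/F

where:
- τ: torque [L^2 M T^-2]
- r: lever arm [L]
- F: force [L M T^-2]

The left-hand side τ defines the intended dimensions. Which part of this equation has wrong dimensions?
The right-hand side term r/F

τ has dimensions [L^2 M T^-2], but r/F has dimensions [M^-1 T^2], so the term r/F is dimensionally wrong for τ.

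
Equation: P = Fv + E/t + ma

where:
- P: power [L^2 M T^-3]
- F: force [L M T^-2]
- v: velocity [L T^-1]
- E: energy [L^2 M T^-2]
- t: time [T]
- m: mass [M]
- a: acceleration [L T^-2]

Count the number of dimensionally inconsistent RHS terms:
1

LHS P: [L^2 M T^-3]
- Fv: [L^2 M T^-3] ✓
- E/t: [L^2 M T^-3] ✓
- ma: [L M T^-2] ✗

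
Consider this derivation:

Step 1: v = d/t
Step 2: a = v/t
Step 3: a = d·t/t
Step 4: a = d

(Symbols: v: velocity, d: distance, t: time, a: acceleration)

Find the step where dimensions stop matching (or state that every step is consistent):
Step 3

Step 1: v = d/t → LHS [L T^-1], RHS [L T^-1] ✓
Step 2: a = v/t → LHS [L T^-2], RHS [L T^-2] ✓
Step 3: a = d·t/t → LHS [L T^-2], RHS [L] ✗

The first dimensional inconsistency appears in step 3: a = d·t/t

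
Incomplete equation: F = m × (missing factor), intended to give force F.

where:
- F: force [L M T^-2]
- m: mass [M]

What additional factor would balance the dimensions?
a (acceleration), dimensions [L T^-2]

F has dimensions [L M T^-2] and m has dimensions [M].
The missing factor must have dimensions [L M T^-2] / [M] = [L T^-2], i.e. acceleration (a).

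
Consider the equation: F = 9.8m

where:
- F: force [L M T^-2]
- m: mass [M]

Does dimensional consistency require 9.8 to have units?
Yes

F has dimensions [L M T^-2], while m alone has dimensions [M]. For the equation to balance, the factor 9.8 must carry dimensions [L T^-2] — it is a dimensional constant (a numerical value of a physical quantity with its units suppressed), not a pure number.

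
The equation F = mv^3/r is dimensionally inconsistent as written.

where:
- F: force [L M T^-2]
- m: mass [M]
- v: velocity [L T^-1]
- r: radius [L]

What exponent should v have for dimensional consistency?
The exponent of v should be 2: F = mv^2/r

The LHS F has dimensions [L M T^-2]; v has dimensions [L T^-1].
As written, the RHS mv^3/r (exponent 3 on v) has dimensions [L^2 M T^-3], which does not match.
With exponent 2, the RHS mv^2/r has dimensions [L M T^-2], matching the LHS.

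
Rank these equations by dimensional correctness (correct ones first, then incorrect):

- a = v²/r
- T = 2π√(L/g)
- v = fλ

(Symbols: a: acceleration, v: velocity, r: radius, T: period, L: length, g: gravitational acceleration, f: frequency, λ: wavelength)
Dimensionally correct: a = v²/r, T = 2π√(L/g), v = fλ
Dimensionally incorrect: none
Ordered (correct first, then incorrect): a = v²/r, T = 2π√(L/g), v = fλ

- a = v²/r: LHS [L T^-2], RHS [L T^-2] → correct ✓
- T = 2π√(L/g): LHS [T], RHS [T] → correct ✓
- v = fλ: LHS [L T^-1], RHS [L T^-1] → correct ✓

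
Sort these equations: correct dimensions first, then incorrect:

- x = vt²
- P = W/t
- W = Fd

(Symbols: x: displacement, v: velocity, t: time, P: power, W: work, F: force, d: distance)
Dimensionally correct: P = W/t, W = Fd
Dimensionally incorrect: x = vt²
Ordered (correct first, then incorrect): P = W/t, W = Fd, x = vt²

- x = vt²: LHS [L], RHS [L T] → incorrect ✗
- P = W/t: LHS [L^2 M T^-3], RHS [L^2 M T^-3] → correct ✓
- W = Fd: LHS [L^2 M T^-2], RHS [L^2 M T^-2] → correct ✓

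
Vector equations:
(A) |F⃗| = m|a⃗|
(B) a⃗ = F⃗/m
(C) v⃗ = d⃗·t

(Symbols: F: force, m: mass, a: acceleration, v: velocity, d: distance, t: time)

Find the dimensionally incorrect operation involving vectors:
(C) v⃗ = d⃗·t

(A) |F⃗| = m|a⃗|: LHS [L M T^-2], RHS [L M T^-2] ✓ — magnitudes of vectors are scalars
(B) a⃗ = F⃗/m: LHS [L T^-2], RHS [L T^-2] ✓ — force (vector) divided by mass (scalar)
(C) v⃗ = d⃗·t: LHS [L T^-1], RHS [L T] ✗ — velocity is displacement per time; should be d⃗/t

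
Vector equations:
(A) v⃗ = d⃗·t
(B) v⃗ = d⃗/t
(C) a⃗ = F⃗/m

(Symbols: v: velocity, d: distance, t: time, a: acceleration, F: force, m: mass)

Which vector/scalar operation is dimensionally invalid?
(A) v⃗ = d⃗·t

(A) v⃗ = d⃗·t: LHS [L T^-1], RHS [L T] ✗ — velocity is displacement per time; should be d⃗/t
(B) v⃗ = d⃗/t: LHS [L T^-1], RHS [L T^-1] ✓ — displacement (vector) divided by time (scalar)
(C) a⃗ = F⃗/m: LHS [L T^-2], RHS [L T^-2] ✓ — force (vector) divided by mass (scalar)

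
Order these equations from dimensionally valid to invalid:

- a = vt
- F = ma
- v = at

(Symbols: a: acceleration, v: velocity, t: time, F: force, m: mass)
Dimensionally correct: F = ma, v = at
Dimensionally incorrect: a = vt
Ordered (correct first, then incorrect): F = ma, v = at, a = vt

- a = vt: LHS [L T^-2], RHS [L] → incorrect ✗
- F = ma: LHS [L M T^-2], RHS [L M T^-2] → correct ✓
- v = at: LHS [L T^-1], RHS [L T^-1] → correct ✓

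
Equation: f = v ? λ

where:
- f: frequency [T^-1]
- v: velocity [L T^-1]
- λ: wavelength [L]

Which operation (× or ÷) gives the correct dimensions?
division (÷): f = v ÷ λ

f [T^-1]; v [L T^-1]; λ [L].
v × λ → [L^2 T^-1] ✗
v ÷ λ → [T^-1] ✓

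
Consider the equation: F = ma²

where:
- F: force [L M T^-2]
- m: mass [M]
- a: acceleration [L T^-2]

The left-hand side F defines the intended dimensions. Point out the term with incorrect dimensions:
The right-hand side term ma²

F has dimensions [L M T^-2], but ma² has dimensions [L^2 M T^-4], so the term ma² is dimensionally wrong for F.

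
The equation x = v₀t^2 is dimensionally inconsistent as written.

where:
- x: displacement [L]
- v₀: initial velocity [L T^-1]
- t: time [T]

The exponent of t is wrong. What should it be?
The exponent of t should be 1: x = v₀t

The LHS x has dimensions [L]; t has dimensions [T].
As written, the RHS v₀t^2 (exponent 2 on t) has dimensions [L T], which does not match.
With exponent 1, the RHS v₀t has dimensions [L], matching the LHS.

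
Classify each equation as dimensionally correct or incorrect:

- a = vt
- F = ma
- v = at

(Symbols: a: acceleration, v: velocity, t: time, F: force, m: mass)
Dimensionally correct: F = ma, v = at
Dimensionally incorrect: a = vt
Ordered (correct first, then incorrect): F = ma, v = at, a = vt

- a = vt: LHS [L T^-2], RHS [L] → incorrect ✗
- F = ma: LHS [L M T^-2], RHS [L M T^-2] → correct ✓
- v = at: LHS [L T^-1], RHS [L T^-1] → correct ✓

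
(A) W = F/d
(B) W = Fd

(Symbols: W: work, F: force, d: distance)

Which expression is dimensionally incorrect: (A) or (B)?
(A)

(A) W = F/d: LHS [L^2 M T^-2], RHS [M T^-2] ✗
(B) W = Fd: LHS [L^2 M T^-2], RHS [L^2 M T^-2] ✓

Expression (A) W = F/d is dimensionally incorrect.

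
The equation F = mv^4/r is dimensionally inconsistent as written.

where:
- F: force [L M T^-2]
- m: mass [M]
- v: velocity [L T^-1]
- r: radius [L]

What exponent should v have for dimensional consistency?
The exponent of v should be 2: F = mv^2/r

The LHS F has dimensions [L M T^-2]; v has dimensions [L T^-1].
As written, the RHS mv^4/r (exponent 4 on v) has dimensions [L^3 M T^-4], which does not match.
With exponent 2, the RHS mv^2/r has dimensions [L M T^-2], matching the LHS.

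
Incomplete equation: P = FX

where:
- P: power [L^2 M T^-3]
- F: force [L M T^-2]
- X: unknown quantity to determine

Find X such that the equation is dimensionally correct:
X = v (velocity), dimensions [L T^-1]

P has dimensions [L^2 M T^-3]; the rest of the RHS (F) has dimensions [L M T^-2].
So X must have dimensions [L T^-1] — X = v (velocity).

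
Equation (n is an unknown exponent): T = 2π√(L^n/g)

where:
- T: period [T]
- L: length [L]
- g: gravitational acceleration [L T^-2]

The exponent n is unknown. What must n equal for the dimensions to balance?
n = 1

T has dimensions [T]; L has dimensions [L].
With n = 1: 2π√(L^1/g) has dimensions [T], matching the LHS ✓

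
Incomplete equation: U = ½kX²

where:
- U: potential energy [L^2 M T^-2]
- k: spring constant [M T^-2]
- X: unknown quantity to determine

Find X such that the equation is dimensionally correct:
X = x (displacement), dimensions [L]

U has dimensions [L^2 M T^-2]; the rest of the RHS (½k) has dimensions [M T^-2].
So X² must have dimensions [L^2], i.e. X has dimensions [L] — X = x (displacement).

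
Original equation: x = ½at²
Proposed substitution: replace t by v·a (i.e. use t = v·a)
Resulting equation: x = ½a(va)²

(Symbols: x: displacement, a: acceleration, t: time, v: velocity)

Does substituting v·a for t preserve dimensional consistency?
No

[t] = [T] and [v·a] = [L^2 T^-3]. These differ, so the substitution replaces a quantity by one of different dimensions and the result x = ½a(va)² has LHS [L] vs RHS [L^5 T^-8] — inconsistent.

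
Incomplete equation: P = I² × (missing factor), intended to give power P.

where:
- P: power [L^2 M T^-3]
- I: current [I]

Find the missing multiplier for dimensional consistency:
R (resistance), dimensions [I^-2 L^2 M T^-3]

P has dimensions [L^2 M T^-3] and I² has dimensions [I^2].
The missing factor must have dimensions [L^2 M T^-3] / [I^2] = [I^-2 L^2 M T^-3], i.e. resistance (R).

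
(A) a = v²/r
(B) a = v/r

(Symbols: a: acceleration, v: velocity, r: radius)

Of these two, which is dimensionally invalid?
(B)

(A) a = v²/r: LHS [L T^-2], RHS [L T^-2] ✓
(B) a = v/r: LHS [L T^-2], RHS [T^-1] ✗

Expression (B) a = v/r is dimensionally incorrect.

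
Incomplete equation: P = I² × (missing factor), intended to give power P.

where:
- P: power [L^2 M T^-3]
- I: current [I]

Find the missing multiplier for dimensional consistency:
R (resistance), dimensions [I^-2 L^2 M T^-3]

P has dimensions [L^2 M T^-3] and I² has dimensions [I^2].
The missing factor must have dimensions [L^2 M T^-3] / [I^2] = [I^-2 L^2 M T^-3], i.e. resistance (R).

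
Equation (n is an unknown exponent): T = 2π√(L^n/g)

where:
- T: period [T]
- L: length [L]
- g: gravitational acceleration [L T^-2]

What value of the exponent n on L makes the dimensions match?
n = 1

T has dimensions [T]; L has dimensions [L].
With n = 1: 2π√(L^1/g) has dimensions [T], matching the LHS ✓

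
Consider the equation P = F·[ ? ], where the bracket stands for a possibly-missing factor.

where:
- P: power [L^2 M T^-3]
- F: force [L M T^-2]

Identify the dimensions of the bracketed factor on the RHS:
[L T^-1] — velocity (e.g. v)

P has dimensions [L^2 M T^-3]; F has dimensions [L M T^-2].
The bracketed factor must supply [L^2 M T^-3] / [L M T^-2] = [L T^-1].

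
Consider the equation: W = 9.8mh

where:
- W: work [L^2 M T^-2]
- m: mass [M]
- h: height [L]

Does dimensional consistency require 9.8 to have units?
Yes

W has dimensions [L^2 M T^-2], while mh alone has dimensions [L M]. For the equation to balance, the factor 9.8 must carry dimensions [L T^-2] — it is a dimensional constant (a numerical value of a physical quantity with its units suppressed), not a pure number.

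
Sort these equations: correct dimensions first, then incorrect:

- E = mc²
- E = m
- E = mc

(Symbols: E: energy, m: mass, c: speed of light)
Dimensionally correct: E = mc²
Dimensionally incorrect: E = m, E = mc
Ordered (correct first, then incorrect): E = mc², E = m, E = mc

- E = mc²: LHS [L^2 M T^-2], RHS [L^2 M T^-2] → correct ✓
- E = m: LHS [L^2 M T^-2], RHS [M] → incorrect ✗
- E = mc: LHS [L^2 M T^-2], RHS [L M T^-1] → incorrect ✗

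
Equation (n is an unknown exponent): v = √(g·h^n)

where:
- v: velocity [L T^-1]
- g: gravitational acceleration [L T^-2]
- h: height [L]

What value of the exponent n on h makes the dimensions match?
n = 1

v has dimensions [L T^-1]; h has dimensions [L].
With n = 1: √(g·h^1) has dimensions [L T^-1], matching the LHS ✓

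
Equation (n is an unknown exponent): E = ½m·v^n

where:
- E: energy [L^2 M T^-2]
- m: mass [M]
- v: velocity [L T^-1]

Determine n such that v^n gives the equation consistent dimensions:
n = 2

E has dimensions [L^2 M T^-2]; v has dimensions [L T^-1].
The rest of the RHS has dimensions [M], so v^n must supply [L^2 T^-2].
With n = 2: ½m·v^2 has dimensions [L^2 M T^-2], matching the LHS ✓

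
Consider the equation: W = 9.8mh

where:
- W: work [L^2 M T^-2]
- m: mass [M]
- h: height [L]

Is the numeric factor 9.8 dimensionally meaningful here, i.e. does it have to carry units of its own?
Yes

W has dimensions [L^2 M T^-2], while mh alone has dimensions [L M]. For the equation to balance, the factor 9.8 must carry dimensions [L T^-2] — it is a dimensional constant (a numerical value of a physical quantity with its units suppressed), not a pure number.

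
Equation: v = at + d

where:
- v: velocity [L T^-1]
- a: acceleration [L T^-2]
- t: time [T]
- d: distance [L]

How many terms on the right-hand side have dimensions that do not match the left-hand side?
1

LHS v: [L T^-1]
- at: [L T^-1] ✓
- d: [L] ✗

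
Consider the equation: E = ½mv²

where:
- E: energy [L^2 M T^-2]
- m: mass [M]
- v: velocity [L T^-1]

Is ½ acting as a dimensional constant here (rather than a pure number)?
No

E has dimensions [L^2 M T^-2] and mv² already has dimensions [L^2 M T^-2], so the equation balances without ½ contributing any dimensions. ½ is a pure (dimensionless) number; changing or removing it would not affect dimensional consistency.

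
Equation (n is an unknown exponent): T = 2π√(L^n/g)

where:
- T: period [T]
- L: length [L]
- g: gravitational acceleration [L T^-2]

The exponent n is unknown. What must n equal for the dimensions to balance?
n = 1

T has dimensions [T]; L has dimensions [L].
With n = 1: 2π√(L^1/g) has dimensions [T], matching the LHS ✓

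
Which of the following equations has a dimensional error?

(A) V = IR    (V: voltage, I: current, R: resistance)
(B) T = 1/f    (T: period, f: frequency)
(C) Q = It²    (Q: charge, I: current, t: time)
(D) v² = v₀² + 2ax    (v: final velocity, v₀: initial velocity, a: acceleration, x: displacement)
(C) Q = It²

The equation (C) Q = It² is dimensionally incorrect.

LHS (Q): [I T]
RHS (It²): [I T^2] ✗

The dimensions do not match. The other three equations balance.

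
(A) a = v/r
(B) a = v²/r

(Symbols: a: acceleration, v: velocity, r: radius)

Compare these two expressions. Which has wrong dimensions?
(A)

(A) a = v/r: LHS [L T^-2], RHS [T^-1] ✗
(B) a = v²/r: LHS [L T^-2], RHS [L T^-2] ✓

Expression (A) a = v/r is dimensionally incorrect.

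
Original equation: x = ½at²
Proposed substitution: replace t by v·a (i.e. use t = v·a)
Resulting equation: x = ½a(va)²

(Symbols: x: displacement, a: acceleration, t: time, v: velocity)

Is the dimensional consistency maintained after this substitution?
No

[t] = [T] and [v·a] = [L^2 T^-3]. These differ, so the substitution replaces a quantity by one of different dimensions and the result x = ½a(va)² has LHS [L] vs RHS [L^5 T^-8] — inconsistent.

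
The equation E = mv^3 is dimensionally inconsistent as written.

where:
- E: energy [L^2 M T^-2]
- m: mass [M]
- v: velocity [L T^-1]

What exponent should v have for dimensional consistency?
The exponent of v should be 2: E = mv^2

The LHS E has dimensions [L^2 M T^-2]; v has dimensions [L T^-1].
As written, the RHS mv^3 (exponent 3 on v) has dimensions [L^3 M T^-3], which does not match.
With exponent 2, the RHS mv^2 has dimensions [L^2 M T^-2], matching the LHS.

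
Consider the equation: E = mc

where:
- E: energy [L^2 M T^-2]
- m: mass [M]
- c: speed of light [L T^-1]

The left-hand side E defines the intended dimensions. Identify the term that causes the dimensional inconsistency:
The right-hand side term mc

E has dimensions [L^2 M T^-2], but mc has dimensions [L M T^-1], so the term mc is dimensionally wrong for E.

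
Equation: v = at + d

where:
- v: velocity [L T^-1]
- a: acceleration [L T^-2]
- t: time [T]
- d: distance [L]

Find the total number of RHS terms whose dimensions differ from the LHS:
1

LHS v: [L T^-1]
- at: [L T^-1] ✓
- d: [L] ✗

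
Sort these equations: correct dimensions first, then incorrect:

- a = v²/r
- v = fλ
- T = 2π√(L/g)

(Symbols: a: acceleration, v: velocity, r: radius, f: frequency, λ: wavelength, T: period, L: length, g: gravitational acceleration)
Dimensionally correct: a = v²/r, v = fλ, T = 2π√(L/g)
Dimensionally incorrect: none
Ordered (correct first, then incorrect): a = v²/r, v = fλ, T = 2π√(L/g)

- a = v²/r: LHS [L T^-2], RHS [L T^-2] → correct ✓
- v = fλ: LHS [L T^-1], RHS [L T^-1] → correct ✓
- T = 2π√(L/g): LHS [T], RHS [T] → correct ✓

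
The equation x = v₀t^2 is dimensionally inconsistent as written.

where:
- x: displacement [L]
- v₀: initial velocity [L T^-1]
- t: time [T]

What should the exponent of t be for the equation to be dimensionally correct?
The exponent of t should be 1: x = v₀t

The LHS x has dimensions [L]; t has dimensions [T].
As written, the RHS v₀t^2 (exponent 2 on t) has dimensions [L T], which does not match.
With exponent 1, the RHS v₀t has dimensions [L], matching the LHS.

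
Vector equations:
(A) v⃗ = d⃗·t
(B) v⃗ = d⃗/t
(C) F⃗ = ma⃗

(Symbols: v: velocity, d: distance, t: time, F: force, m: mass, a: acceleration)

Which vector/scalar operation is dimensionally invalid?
(A) v⃗ = d⃗·t

(A) v⃗ = d⃗·t: LHS [L T^-1], RHS [L T] ✗ — velocity is displacement per time; should be d⃗/t
(B) v⃗ = d⃗/t: LHS [L T^-1], RHS [L T^-1] ✓ — displacement (vector) divided by time (scalar)
(C) F⃗ = ma⃗: LHS [L M T^-2], RHS [L M T^-2] ✓ — Force and acceleration are vectors, mass is a scalar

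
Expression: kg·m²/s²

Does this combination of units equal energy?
Yes

The expression kg·m²/s² has dimensions [L^2 M T^-2], which is exactly energy [L^2 M T^-2].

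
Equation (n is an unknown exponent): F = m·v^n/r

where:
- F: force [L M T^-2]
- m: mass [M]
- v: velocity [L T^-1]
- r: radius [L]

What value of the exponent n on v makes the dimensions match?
n = 2

F has dimensions [L M T^-2]; v has dimensions [L T^-1].
The rest of the RHS has dimensions [L^-1 M], so v^n must supply [L^2 T^-2].
With n = 2: m·v^2/r has dimensions [L M T^-2], matching the LHS ✓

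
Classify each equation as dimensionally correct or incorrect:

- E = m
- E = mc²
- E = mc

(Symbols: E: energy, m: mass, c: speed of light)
Dimensionally correct: E = mc²
Dimensionally incorrect: E = m, E = mc
Ordered (correct first, then incorrect): E = mc², E = m, E = mc

- E = m: LHS [L^2 M T^-2], RHS [M] → incorrect ✗
- E = mc²: LHS [L^2 M T^-2], RHS [L^2 M T^-2] → correct ✓
- E = mc: LHS [L^2 M T^-2], RHS [L M T^-1] → incorrect ✗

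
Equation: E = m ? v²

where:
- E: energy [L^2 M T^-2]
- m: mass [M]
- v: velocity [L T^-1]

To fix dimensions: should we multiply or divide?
multiplication (×): E = m × v²

E [L^2 M T^-2]; m [M]; v² [L^2 T^-2].
m × v² → [L^2 M T^-2] ✓
m ÷ v² → [L^-2 M T^2] ✗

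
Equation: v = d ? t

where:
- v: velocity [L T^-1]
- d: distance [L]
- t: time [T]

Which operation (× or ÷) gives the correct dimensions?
division (÷): v = d ÷ t

v [L T^-1]; d [L]; t [T].
d × t → [L T] ✗
d ÷ t → [L T^-1] ✓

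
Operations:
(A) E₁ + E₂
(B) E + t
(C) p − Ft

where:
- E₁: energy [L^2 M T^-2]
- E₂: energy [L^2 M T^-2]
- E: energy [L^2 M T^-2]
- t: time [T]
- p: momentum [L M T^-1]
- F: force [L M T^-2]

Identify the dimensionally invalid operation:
(B) E + t

(A) E₁ + E₂: E₁ [L^2 M T^-2] and E₂ [L^2 M T^-2] — same dimensions ✓
(B) E + t: E [L^2 M T^-2] and t [T] — different dimensions cannot be added/subtracted ✗
(C) p − Ft: p [L M T^-1] and Ft [L M T^-1] — same dimensions ✓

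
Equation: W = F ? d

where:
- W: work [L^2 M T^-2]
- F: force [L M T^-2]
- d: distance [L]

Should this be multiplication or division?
multiplication (×): W = F × d

W [L^2 M T^-2]; F [L M T^-2]; d [L].
F × d → [L^2 M T^-2] ✓
F ÷ d → [M T^-2] ✗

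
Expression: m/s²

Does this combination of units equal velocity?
No

The expression m/s² has dimensions [L T^-2], but velocity has dimensions [L T^-1].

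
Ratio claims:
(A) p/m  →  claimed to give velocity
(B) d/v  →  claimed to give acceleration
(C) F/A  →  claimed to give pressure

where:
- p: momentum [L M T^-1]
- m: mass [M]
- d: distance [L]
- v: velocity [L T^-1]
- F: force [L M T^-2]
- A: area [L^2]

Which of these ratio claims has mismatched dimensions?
(B) d/v does not give acceleration

(A) p/m: [L T^-1] = velocity [L T^-1] ✓
(B) d/v: [T] ≠ acceleration [L T^-2] ✗
(C) F/A: [L^-1 M T^-2] = pressure [L^-1 M T^-2] ✓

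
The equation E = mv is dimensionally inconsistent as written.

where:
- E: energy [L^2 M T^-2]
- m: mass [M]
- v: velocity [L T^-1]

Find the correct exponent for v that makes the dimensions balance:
The exponent of v should be 2: E = mv^2

The LHS E has dimensions [L^2 M T^-2]; v has dimensions [L T^-1].
As written, the RHS mv (exponent 1 on v) has dimensions [L M T^-1], which does not match.
With exponent 2, the RHS mv^2 has dimensions [L^2 M T^-2], matching the LHS.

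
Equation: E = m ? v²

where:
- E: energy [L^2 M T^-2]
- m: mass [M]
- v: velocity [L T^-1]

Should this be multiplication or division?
multiplication (×): E = m × v²

E [L^2 M T^-2]; m [M]; v² [L^2 T^-2].
m × v² → [L^2 M T^-2] ✓
m ÷ v² → [L^-2 M T^2] ✗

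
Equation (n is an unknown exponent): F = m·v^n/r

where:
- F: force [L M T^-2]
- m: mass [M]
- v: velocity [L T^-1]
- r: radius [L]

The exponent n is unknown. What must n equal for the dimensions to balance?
n = 2

F has dimensions [L M T^-2]; v has dimensions [L T^-1].
The rest of the RHS has dimensions [L^-1 M], so v^n must supply [L^2 T^-2].
With n = 2: m·v^2/r has dimensions [L M T^-2], matching the LHS ✓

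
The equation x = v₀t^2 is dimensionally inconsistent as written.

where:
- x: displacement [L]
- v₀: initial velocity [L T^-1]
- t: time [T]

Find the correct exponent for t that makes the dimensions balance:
The exponent of t should be 1: x = v₀t

The LHS x has dimensions [L]; t has dimensions [T].
As written, the RHS v₀t^2 (exponent 2 on t) has dimensions [L T], which does not match.
With exponent 1, the RHS v₀t has dimensions [L], matching the LHS.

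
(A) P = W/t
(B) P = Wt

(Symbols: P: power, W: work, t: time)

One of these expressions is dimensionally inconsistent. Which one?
(B)

(A) P = W/t: LHS [L^2 M T^-3], RHS [L^2 M T^-3] ✓
(B) P = Wt: LHS [L^2 M T^-3], RHS [L^2 M T^-1] ✗

Expression (B) P = Wt is dimensionally incorrect.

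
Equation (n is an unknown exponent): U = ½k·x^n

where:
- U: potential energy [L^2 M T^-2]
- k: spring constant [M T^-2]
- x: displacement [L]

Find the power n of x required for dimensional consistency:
n = 2

U has dimensions [L^2 M T^-2]; x has dimensions [L].
The rest of the RHS has dimensions [M T^-2], so x^n must supply [L^2].
With n = 2: ½k·x^2 has dimensions [L^2 M T^-2], matching the LHS ✓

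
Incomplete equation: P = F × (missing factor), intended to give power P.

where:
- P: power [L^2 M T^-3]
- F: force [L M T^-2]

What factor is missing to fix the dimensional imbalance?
v (velocity), dimensions [L T^-1]

P has dimensions [L^2 M T^-3] and F has dimensions [L M T^-2].
The missing factor must have dimensions [L^2 M T^-3] / [L M T^-2] = [L T^-1], i.e. velocity (v).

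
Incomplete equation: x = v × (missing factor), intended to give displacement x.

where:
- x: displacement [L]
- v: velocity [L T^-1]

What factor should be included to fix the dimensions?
t (time), dimensions [T]

x has dimensions [L] and v has dimensions [L T^-1].
The missing factor must have dimensions [L] / [L T^-1] = [T], i.e. time (t).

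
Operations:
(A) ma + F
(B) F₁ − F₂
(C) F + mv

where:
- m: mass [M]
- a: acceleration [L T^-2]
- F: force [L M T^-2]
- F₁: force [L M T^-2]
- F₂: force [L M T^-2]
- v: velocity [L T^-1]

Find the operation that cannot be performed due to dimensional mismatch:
(C) F + mv

(A) ma + F: ma [L M T^-2] and F [L M T^-2] — same dimensions ✓
(B) F₁ − F₂: F₁ [L M T^-2] and F₂ [L M T^-2] — same dimensions ✓
(C) F + mv: F [L M T^-2] and mv [L M T^-1] — different dimensions cannot be added/subtracted ✗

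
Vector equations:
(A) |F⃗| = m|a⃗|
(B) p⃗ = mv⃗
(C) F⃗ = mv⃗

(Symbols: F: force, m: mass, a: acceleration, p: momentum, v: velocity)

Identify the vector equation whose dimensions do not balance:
(C) F⃗ = mv⃗

(A) |F⃗| = m|a⃗|: LHS [L M T^-2], RHS [L M T^-2] ✓ — magnitudes of vectors are scalars
(B) p⃗ = mv⃗: LHS [L M T^-1], RHS [L M T^-1] ✓ — mass (scalar) times velocity (vector)
(C) F⃗ = mv⃗: LHS [L M T^-2], RHS [L M T^-1] ✗ — mass times velocity is momentum, not force; should be ma⃗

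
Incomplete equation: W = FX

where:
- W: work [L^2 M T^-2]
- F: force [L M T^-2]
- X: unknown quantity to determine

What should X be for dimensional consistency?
X = d (distance), dimensions [L]

W has dimensions [L^2 M T^-2]; the rest of the RHS (F) has dimensions [L M T^-2].
So X must have dimensions [L] — X = d (distance).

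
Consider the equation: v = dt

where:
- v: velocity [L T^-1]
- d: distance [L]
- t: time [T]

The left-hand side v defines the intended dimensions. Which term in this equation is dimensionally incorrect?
The right-hand side term dt

v has dimensions [L T^-1], but dt has dimensions [L T], so the term dt is dimensionally wrong for v.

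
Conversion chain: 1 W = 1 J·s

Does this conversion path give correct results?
The chain is incorrect (it contains an error).

Incorrect: Watt is J/s, not J·s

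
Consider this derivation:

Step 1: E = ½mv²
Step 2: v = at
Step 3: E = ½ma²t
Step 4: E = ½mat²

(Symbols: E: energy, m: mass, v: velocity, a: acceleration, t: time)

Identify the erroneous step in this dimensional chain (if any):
Step 3

Step 1: E = ½mv² → LHS [L^2 M T^-2], RHS [L^2 M T^-2] ✓
Step 2: v = at → LHS [L T^-1], RHS [L T^-1] ✓
Step 3: E = ½ma²t → LHS [L^2 M T^-2], RHS [L^2 M T^-3] ✗

The first dimensional inconsistency appears in step 3: E = ½ma²t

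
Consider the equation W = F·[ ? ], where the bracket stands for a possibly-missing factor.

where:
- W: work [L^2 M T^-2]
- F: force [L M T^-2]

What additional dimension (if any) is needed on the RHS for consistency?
[L] — length (e.g. a distance d)

W has dimensions [L^2 M T^-2]; F has dimensions [L M T^-2].
The bracketed factor must supply [L^2 M T^-2] / [L M T^-2] = [L].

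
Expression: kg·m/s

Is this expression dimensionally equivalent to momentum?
Yes

The expression kg·m/s has dimensions [L M T^-1], which is exactly momentum [L M T^-1].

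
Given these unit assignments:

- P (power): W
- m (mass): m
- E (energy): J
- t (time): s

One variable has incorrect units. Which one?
m

The variable m (mass) should have units kg, not m.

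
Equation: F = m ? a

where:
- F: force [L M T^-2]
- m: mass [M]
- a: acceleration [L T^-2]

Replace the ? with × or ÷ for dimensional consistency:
multiplication (×): F = m × a

F [L M T^-2]; m [M]; a [L T^-2].
m × a → [L M T^-2] ✓
m ÷ a → [L^-1 M T^2] ✗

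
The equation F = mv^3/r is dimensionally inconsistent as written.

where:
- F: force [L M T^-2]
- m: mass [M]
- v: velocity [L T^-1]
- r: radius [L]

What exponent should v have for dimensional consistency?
The exponent of v should be 2: F = mv^2/r

The LHS F has dimensions [L M T^-2]; v has dimensions [L T^-1].
As written, the RHS mv^3/r (exponent 3 on v) has dimensions [L^2 M T^-3], which does not match.
With exponent 2, the RHS mv^2/r has dimensions [L M T^-2], matching the LHS.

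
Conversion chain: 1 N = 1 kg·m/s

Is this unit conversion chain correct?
The chain is incorrect (it contains an error).

Incorrect: Newton is kg·m/s², not kg·m/s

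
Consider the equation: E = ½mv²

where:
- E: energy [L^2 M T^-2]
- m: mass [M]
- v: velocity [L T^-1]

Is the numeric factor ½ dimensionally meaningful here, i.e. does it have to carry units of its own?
No

E has dimensions [L^2 M T^-2] and mv² already has dimensions [L^2 M T^-2], so the equation balances without ½ contributing any dimensions. ½ is a pure (dimensionless) number; changing or removing it would not affect dimensional consistency.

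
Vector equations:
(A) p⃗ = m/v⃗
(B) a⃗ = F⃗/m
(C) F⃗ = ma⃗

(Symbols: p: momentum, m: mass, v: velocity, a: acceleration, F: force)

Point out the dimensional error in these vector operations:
(A) p⃗ = m/v⃗

(A) p⃗ = m/v⃗: LHS [L M T^-1], RHS [L^-1 M T] ✗ — momentum is mass times velocity; should be mv⃗ (and division by a vector is undefined)
(B) a⃗ = F⃗/m: LHS [L T^-2], RHS [L T^-2] ✓ — force (vector) divided by mass (scalar)
(C) F⃗ = ma⃗: LHS [L M T^-2], RHS [L M T^-2] ✓ — Force and acceleration are vectors, mass is a scalar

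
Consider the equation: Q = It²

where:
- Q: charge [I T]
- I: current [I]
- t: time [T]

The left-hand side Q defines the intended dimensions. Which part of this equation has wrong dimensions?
The right-hand side term It²

Q has dimensions [I T], but It² has dimensions [I T^2], so the term It² is dimensionally wrong for Q.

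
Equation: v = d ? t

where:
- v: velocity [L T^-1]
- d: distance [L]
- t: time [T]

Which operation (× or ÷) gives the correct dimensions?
division (÷): v = d ÷ t

v [L T^-1]; d [L]; t [T].
d × t → [L T] ✗
d ÷ t → [L T^-1] ✓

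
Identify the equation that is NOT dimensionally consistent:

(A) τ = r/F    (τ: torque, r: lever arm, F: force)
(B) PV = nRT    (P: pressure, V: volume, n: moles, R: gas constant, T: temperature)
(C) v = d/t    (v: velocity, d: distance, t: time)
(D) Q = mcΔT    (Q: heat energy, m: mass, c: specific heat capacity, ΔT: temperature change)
(A) τ = r/F

The equation (A) τ = r/F is dimensionally incorrect.

LHS (τ): [L^2 M T^-2]
RHS (r/F): [M^-1 T^2] ✗

The dimensions do not match. The other three equations balance.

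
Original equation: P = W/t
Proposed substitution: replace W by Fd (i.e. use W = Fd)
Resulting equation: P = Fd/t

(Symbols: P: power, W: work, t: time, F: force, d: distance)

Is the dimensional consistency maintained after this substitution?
Yes

[W] = [L^2 M T^-2] and [Fd] = [L^2 M T^-2]. These match, so the substitution replaces a quantity by one of the same dimensions and the result P = Fd/t has LHS [L^2 M T^-3] vs RHS [L^2 M T^-3] — still consistent.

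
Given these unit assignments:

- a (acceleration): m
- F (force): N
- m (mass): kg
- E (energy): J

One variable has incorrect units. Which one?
a

The variable a (acceleration) should have units m/s², not m.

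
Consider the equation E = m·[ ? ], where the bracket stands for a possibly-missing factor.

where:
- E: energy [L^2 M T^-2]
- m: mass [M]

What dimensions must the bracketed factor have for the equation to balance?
[L^2 T^-2] — velocity squared (e.g. v²)

E has dimensions [L^2 M T^-2]; m has dimensions [M].
The bracketed factor must supply [L^2 M T^-2] / [M] = [L^2 T^-2].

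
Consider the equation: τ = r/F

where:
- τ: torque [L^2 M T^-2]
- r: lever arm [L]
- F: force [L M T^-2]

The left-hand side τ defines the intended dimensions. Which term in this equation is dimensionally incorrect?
The right-hand side term r/F

τ has dimensions [L^2 M T^-2], but r/F has dimensions [M^-1 T^2], so the term r/F is dimensionally wrong for τ.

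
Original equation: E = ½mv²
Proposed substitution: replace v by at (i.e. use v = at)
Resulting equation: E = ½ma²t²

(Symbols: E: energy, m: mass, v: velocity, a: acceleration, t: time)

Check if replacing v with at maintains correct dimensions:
Yes

[v] = [L T^-1] and [at] = [L T^-1]. These match, so the substitution replaces a quantity by one of the same dimensions and the result E = ½ma²t² has LHS [L^2 M T^-2] vs RHS [L^2 M T^-2] — still consistent.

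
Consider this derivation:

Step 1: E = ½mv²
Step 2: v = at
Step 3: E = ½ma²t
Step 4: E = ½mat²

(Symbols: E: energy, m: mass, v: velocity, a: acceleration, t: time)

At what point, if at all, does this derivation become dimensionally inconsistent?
Step 3

Step 1: E = ½mv² → LHS [L^2 M T^-2], RHS [L^2 M T^-2] ✓
Step 2: v = at → LHS [L T^-1], RHS [L T^-1] ✓
Step 3: E = ½ma²t → LHS [L^2 M T^-2], RHS [L^2 M T^-3] ✗

The first dimensional inconsistency appears in step 3: E = ½ma²t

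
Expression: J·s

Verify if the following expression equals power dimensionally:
No

The expression J·s has dimensions [L^2 M T^-1], but power has dimensions [L^2 M T^-3].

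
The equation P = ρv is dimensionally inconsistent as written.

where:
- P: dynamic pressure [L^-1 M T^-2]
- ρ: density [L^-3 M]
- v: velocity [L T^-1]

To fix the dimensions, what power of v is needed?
The exponent of v should be 2: P = ρv^2

The LHS P has dimensions [L^-1 M T^-2]; v has dimensions [L T^-1].
As written, the RHS ρv (exponent 1 on v) has dimensions [L^-2 M T^-1], which does not match.
With exponent 2, the RHS ρv^2 has dimensions [L^-1 M T^-2], matching the LHS.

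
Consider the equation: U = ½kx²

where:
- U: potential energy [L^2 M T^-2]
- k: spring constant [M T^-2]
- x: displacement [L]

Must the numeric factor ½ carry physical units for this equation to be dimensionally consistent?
No

U has dimensions [L^2 M T^-2] and kx² already has dimensions [L^2 M T^-2], so the equation balances without ½ contributing any dimensions. ½ is a pure (dimensionless) number; changing or removing it would not affect dimensional consistency.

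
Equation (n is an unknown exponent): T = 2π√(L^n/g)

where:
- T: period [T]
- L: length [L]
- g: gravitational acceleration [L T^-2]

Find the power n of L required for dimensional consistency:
n = 1

T has dimensions [T]; L has dimensions [L].
With n = 1: 2π√(L^1/g) has dimensions [T], matching the LHS ✓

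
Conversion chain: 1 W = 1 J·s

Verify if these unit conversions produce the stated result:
The chain is incorrect (it contains an error).

Incorrect: Watt is J/s, not J·s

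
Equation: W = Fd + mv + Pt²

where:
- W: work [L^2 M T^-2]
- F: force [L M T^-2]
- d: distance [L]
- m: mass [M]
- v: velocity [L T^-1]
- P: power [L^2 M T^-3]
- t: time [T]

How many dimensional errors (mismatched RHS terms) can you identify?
2

LHS W: [L^2 M T^-2]
- Fd: [L^2 M T^-2] ✓
- mv: [L M T^-1] ✗
- Pt²: [L^2 M T^-1] ✗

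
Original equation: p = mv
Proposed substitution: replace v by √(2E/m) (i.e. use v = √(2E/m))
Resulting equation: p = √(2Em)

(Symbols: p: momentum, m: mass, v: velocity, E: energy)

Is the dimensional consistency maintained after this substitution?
Yes

[v] = [L T^-1] and [√(2E/m)] = [L T^-1]. These match, so the substitution replaces a quantity by one of the same dimensions and the result p = √(2Em) has LHS [L M T^-1] vs RHS [L M T^-1] — still consistent.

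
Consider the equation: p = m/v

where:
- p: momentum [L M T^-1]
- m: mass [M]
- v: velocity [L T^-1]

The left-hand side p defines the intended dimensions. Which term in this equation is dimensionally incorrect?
The right-hand side term m/v

p has dimensions [L M T^-1], but m/v has dimensions [L^-1 M T], so the term m/v is dimensionally wrong for p.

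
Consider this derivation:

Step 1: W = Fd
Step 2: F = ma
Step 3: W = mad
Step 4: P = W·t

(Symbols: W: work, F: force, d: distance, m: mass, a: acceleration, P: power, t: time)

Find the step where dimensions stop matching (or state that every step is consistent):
Step 4

Step 1: W = Fd → LHS [L^2 M T^-2], RHS [L^2 M T^-2] ✓
Step 2: F = ma → LHS [L M T^-2], RHS [L M T^-2] ✓
Step 3: W = mad → LHS [L^2 M T^-2], RHS [L^2 M T^-2] ✓
Step 4: P = W·t → LHS [L^2 M T^-3], RHS [L^2 M T^-1] ✗

The first dimensional inconsistency appears in step 4: P = W·t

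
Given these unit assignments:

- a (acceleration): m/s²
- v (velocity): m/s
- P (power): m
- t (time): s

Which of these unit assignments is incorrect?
P

The variable P (power) should have units W, not m.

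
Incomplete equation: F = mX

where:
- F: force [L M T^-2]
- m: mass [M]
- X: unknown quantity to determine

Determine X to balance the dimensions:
X = a (acceleration), dimensions [L T^-2]

F has dimensions [L M T^-2]; the rest of the RHS (m) has dimensions [M].
So X must have dimensions [L T^-2] — X = a (acceleration).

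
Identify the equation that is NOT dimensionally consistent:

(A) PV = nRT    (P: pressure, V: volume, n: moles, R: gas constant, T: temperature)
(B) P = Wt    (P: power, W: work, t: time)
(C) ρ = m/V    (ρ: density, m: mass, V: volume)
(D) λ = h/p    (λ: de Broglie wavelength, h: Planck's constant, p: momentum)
(B) P = Wt

The equation (B) P = Wt is dimensionally incorrect.

LHS (P): [L^2 M T^-3]
RHS (Wt): [L^2 M T^-1] ✗

The dimensions do not match. The other three equations balance.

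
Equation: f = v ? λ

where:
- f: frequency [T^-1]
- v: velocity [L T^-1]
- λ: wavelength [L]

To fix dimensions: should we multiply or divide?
division (÷): f = v ÷ λ

f [T^-1]; v [L T^-1]; λ [L].
v × λ → [L^2 T^-1] ✗
v ÷ λ → [T^-1] ✓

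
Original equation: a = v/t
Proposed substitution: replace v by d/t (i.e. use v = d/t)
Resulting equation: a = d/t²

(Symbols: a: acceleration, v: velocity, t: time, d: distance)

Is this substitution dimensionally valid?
Yes

[v] = [L T^-1] and [d/t] = [L T^-1]. These match, so the substitution replaces a quantity by one of the same dimensions and the result a = d/t² has LHS [L T^-2] vs RHS [L T^-2] — still consistent.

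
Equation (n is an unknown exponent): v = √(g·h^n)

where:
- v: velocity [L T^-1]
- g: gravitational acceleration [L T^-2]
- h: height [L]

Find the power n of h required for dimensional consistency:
n = 1

v has dimensions [L T^-1]; h has dimensions [L].
With n = 1: √(g·h^1) has dimensions [L T^-1], matching the LHS ✓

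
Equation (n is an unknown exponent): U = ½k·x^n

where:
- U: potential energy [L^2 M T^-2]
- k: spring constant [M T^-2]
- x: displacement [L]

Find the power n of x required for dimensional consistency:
n = 2

U has dimensions [L^2 M T^-2]; x has dimensions [L].
The rest of the RHS has dimensions [M T^-2], so x^n must supply [L^2].
With n = 2: ½k·x^2 has dimensions [L^2 M T^-2], matching the LHS ✓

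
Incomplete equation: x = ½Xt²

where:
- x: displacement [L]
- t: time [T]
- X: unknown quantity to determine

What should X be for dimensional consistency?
X = a (acceleration), dimensions [L T^-2]

x has dimensions [L]; the rest of the RHS (½ t²) has dimensions [T^2].
So X must have dimensions [L T^-2] — X = a (acceleration).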